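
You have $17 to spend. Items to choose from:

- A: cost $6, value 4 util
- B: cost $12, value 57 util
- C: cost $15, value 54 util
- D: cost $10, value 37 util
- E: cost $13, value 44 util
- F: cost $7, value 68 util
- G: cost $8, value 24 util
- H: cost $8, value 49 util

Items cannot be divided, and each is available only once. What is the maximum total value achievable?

117 util

Check high-value combinations within $17:
- F+H: cost 7+8=15, value 68+49=117
- D+F: cost 10+7=17, value 37+68=105
- F+G: cost 7+8=15, value 68+24=92
- G+H: cost 8+8=16, value 24+49=73
Best: 117 util.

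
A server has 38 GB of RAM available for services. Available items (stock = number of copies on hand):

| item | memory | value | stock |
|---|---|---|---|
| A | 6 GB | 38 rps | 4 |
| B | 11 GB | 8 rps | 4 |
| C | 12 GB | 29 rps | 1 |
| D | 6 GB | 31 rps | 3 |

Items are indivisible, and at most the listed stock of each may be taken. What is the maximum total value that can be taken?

214 rps

Best selections within memory 38 and stock limits:
- 4×A + 2×D: memory 36, value 214
- 3×A + 3×D: memory 36, value 207
Best: 214 rps.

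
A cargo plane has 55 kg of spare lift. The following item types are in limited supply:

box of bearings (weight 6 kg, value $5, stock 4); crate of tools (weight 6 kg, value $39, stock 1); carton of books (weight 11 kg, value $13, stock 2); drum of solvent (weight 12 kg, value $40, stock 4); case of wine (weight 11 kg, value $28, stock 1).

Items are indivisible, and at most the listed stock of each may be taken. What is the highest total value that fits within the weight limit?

Best selections within weight 55 and stock limits:
- 1×crate of tools + 4×drum of solvent: weight 54, value 199
- 1×crate of tools + 3×drum of solvent + 1×case of wine: weight 53, value 187
- 1×crate of tools + 1×carton of books + 3×drum of solvent: weight 53, value 172
Best: $199.

$199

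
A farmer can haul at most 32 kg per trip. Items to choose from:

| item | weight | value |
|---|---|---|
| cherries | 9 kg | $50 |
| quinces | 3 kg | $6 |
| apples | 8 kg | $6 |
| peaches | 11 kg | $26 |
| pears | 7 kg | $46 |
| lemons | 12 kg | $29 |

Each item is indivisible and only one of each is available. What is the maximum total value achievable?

Check high-value combinations within 32 kg:
- cherries+quinces+pears+lemons: weight 9+3+7+12=31, value 50+6+46+29=131
- cherries+quinces+peaches+pears: weight 9+3+11+7=30, value 50+6+26+46=128
- cherries+pears+lemons: weight 9+7+12=28, value 50+46+29=125
- cherries+peaches+pears: weight 9+11+7=27, value 50+26+46=122
Best: $131.

$131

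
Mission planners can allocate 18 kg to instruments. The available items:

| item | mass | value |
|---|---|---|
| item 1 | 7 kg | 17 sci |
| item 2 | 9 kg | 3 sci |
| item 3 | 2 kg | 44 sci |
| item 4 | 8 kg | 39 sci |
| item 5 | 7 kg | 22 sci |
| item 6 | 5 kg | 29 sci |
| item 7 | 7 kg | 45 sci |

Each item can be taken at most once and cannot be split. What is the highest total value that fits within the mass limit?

This is a 0/1 knapsack; check combinations near the capacity.
- item 3+item 4+item 7: mass 2+8+7=17, value 44+39+45=128
- item 3+item 6+item 7: mass 2+5+7=14, value 44+29+45=118
- item 3+item 4+item 6: mass 2+8+5=15, value 44+39+29=112
Best: 128 sci.

128 sci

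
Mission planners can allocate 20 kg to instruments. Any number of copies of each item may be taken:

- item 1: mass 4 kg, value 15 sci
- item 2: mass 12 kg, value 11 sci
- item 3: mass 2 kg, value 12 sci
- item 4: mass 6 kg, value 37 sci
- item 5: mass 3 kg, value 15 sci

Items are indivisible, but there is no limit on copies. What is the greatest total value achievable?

123 sci

Best value-per-unit is item 4 at 37/6; filling with it alone gives 3×37 = 111.
Optimal mix: 1×item 3 + 3×item 4 → mass 20, value 123.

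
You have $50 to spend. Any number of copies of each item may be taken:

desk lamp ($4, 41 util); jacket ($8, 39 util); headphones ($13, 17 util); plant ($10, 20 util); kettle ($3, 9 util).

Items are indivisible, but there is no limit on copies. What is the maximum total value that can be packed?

Best value-per-unit is desk lamp at 41/4, and filling with it alone uses cost 12×4=48. No mix of the others beats 12×41 = 492.

492 util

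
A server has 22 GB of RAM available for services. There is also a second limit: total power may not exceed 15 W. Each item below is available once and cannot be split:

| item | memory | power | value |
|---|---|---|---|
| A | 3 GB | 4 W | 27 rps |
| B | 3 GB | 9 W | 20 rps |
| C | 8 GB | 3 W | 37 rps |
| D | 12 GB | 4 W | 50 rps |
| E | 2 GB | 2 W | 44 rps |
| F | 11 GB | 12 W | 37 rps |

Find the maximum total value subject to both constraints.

131 rps

Feasible sets respecting both limits:
- C+D+E: memory 22, power 9, value 131
- A+D+E: memory 17, power 10, value 121
- B+D+E: memory 17, power 15, value 114
- A+C+E: memory 13, power 9, value 108
Best: 131 rps.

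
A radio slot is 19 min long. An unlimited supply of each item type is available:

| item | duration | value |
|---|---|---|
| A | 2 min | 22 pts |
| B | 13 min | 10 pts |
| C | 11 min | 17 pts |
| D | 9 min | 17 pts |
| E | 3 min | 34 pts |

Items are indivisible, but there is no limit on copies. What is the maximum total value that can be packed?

214 pts

Best value-per-unit is E at 34/3; filling with it alone gives 6×34 = 204.
Optimal mix: 2×A + 5×E → duration 19, value 214.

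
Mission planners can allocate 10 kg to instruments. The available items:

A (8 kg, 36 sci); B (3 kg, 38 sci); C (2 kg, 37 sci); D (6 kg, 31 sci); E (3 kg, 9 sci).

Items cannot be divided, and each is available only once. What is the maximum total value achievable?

Check high-value combinations within 10 kg:
- B+C+E: mass 3+2+3=8, value 38+37+9=84
- B+C: mass 3+2=5, value 38+37=75
- A+C: mass 8+2=10, value 36+37=73
- B+D: mass 3+6=9, value 38+31=69
- C+D: mass 2+6=8, value 37+31=68
Best: 84 sci.

84 sci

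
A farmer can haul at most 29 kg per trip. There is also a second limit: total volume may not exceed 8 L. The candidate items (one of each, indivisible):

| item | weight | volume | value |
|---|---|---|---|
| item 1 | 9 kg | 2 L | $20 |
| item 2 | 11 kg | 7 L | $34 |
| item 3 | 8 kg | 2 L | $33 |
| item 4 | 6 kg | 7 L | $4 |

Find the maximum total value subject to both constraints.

$53

Feasible sets respecting both limits:
- item 1+item 3: weight 17, volume 4, value 53
- item 2: weight 11, volume 7, value 34
- item 3: weight 8, volume 2, value 33
Best: $53.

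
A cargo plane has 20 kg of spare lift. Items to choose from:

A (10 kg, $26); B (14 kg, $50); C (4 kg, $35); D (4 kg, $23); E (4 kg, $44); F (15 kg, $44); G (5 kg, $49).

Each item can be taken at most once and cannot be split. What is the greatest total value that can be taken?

Check high-value combinations within 20 kg:
- C+D+E+G: weight 4+4+4+5=17, value 35+23+44+49=151
- C+E+G: weight 4+4+5=13, value 35+44+49=128
- A+E+G: weight 10+4+5=19, value 26+44+49=119
- D+E+G: weight 4+4+5=13, value 23+44+49=116
- A+C+G: weight 10+4+5=19, value 26+35+49=110
Best: $151.

$151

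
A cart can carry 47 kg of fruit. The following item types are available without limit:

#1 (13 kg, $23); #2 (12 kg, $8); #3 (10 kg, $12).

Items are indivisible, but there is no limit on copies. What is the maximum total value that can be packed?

$70

Best value-per-unit is #1 at 23/13; filling with it alone gives 3×23 = 69.
Optimal mix: 2×#1 + 2×#3 → weight 46, value 70.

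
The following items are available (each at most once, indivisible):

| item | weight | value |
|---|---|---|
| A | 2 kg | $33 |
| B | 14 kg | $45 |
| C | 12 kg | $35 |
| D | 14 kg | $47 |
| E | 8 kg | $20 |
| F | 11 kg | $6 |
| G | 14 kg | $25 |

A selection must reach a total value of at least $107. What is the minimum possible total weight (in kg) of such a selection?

Subsets with value ≥ 107, sorted by total weight:
- A+C+D: weight 28, value 115
- A+B+C: weight 28, value 113
Minimum weight: 28 kg.

28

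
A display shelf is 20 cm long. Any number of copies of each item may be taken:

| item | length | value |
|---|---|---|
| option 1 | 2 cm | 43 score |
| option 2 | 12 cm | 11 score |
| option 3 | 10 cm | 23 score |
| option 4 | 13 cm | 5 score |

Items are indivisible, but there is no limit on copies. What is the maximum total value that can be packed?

430 score

Best value-per-unit is option 1 at 43/2, and filling with it alone uses length 10×2=20. No mix of the others beats 10×43 = 430.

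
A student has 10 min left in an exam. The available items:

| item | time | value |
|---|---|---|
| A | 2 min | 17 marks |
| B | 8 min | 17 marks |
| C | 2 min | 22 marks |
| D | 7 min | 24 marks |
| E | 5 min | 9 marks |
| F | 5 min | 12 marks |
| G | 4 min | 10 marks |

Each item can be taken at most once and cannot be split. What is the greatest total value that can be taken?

51 marks

Check high-value combinations within 10 min:
- A+C+F: time 2+2+5=9, value 17+22+12=51
- A+C+G: time 2+2+4=8, value 17+22+10=49
- A+C+E: time 2+2+5=9, value 17+22+9=48
- C+D: time 2+7=9, value 22+24=46
Best: 51 marks.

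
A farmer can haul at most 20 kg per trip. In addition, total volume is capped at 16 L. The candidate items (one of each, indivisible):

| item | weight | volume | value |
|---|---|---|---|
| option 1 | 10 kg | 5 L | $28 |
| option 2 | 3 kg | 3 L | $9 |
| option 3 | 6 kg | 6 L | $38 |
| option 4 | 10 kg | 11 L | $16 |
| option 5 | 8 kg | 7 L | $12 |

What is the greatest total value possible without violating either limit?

Feasible sets respecting both limits:
- option 1+option 2+option 3: weight 19, volume 14, value 75
- option 1+option 3: weight 16, volume 11, value 66
- option 2+option 3+option 5: weight 17, volume 16, value 59
- option 3+option 5: weight 14, volume 13, value 50
Best: $75.

$75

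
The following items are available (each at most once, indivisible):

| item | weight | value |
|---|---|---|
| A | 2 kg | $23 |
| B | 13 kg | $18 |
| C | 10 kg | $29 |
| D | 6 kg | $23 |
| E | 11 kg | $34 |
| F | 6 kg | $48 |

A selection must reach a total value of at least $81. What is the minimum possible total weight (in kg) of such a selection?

Subsets with value ≥ 81, sorted by total weight:
- A+D+F: weight 14, value 94
- E+F: weight 17, value 82
- A+C+F: weight 18, value 100
- A+E+F: weight 19, value 105
Minimum weight: 14 kg.

14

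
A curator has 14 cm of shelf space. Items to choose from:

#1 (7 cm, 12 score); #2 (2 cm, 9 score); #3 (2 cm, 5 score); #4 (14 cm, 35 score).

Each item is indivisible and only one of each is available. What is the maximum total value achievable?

35 score

This is a 0/1 knapsack; check combinations near the capacity.
- #4: length 14, value 35
- #1+#2+#3: length 7+2+2=11, value 12+9+5=26
- #1+#2: length 7+2=9, value 12+9=21
- #1+#3: length 7+2=9, value 12+5=17
- #2+#3: length 2+2=4, value 9+5=14
Best: 35 score.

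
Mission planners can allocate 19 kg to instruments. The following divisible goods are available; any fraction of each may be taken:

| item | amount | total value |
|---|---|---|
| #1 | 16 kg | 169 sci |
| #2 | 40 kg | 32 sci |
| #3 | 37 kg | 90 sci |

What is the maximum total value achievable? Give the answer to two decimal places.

Take in order of value per unit:
- #1 (169/16 per unit): all 16 → value 169, running total 169.00
- #3 (90/37 per unit): 3 of 37 → value 3×90/37 = 7.2973, running total 176.30
Total 176.30.

176.30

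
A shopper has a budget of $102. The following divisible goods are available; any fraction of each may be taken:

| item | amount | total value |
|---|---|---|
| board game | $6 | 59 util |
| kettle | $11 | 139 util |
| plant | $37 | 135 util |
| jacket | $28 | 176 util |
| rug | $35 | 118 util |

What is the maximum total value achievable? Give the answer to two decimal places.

Take in order of value per unit:
- kettle (139/11 per unit): all 11 → value 139, running total 139.00
- board game (59/6 per unit): all 6 → value 59, running total 198.00
- jacket (176/28 per unit): all 28 → value 176, running total 374.00
- plant (135/37 per unit): all 37 → value 135, running total 509.00
- rug (118/35 per unit): 20 of 35 → value 20×118/35 = 67.4286, running total 576.43
Total 576.43.

576.43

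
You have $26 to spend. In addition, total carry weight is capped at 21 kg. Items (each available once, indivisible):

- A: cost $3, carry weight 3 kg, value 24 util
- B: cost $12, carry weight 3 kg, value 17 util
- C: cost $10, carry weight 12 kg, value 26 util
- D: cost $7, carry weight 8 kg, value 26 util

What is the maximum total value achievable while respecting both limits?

Feasible sets respecting both limits:
- A+B+C: cost 25, carry weight 18, value 67
- A+B+D: cost 22, carry weight 14, value 67
- C+D: cost 17, carry weight 20, value 52
Best: 67 util.

67 util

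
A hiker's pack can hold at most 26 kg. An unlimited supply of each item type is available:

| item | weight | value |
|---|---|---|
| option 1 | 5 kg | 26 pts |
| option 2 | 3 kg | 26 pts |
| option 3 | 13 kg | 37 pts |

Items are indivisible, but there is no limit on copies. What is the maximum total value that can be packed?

208 pts

Best value-per-unit is option 2 at 26/3; filling with it alone gives 8×26 = 208.
Optimal mix: 1×option 1 + 7×option 2 → weight 26, value 208.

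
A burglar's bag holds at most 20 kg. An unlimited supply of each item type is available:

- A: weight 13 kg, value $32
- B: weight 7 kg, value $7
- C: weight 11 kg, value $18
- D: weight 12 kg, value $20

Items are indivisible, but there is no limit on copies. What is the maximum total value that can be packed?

$39

Best value-per-unit is A at 32/13; filling with it alone gives 1×32 = 32.
Optimal mix: 1×A + 1×B → weight 20, value 39.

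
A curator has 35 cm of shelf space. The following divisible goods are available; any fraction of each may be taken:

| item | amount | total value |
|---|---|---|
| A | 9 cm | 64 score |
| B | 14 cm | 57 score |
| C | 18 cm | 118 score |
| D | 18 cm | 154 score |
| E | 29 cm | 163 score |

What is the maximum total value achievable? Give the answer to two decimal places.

Take in order of value per unit:
- D (154/18 per unit): all 18 → value 154, running total 154.00
- A (64/9 per unit): all 9 → value 64, running total 218.00
- C (118/18 per unit): 8 of 18 → value 8×118/18 = 52.4444, running total 270.44
Total 270.44.

270.44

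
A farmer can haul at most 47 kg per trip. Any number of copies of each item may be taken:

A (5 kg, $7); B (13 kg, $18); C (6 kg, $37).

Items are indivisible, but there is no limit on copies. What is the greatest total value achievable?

$266

Best value-per-unit is C at 37/6; filling with it alone gives 7×37 = 259.
Optimal mix: 1×A + 7×C → weight 47, value 266.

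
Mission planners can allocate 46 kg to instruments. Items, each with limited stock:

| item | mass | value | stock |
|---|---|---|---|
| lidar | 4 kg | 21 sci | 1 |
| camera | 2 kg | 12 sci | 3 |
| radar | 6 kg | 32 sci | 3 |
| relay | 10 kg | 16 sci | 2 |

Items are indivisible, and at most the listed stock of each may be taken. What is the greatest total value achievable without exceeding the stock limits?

173 sci

Best selections within mass 46 and stock limits:
- 1×lidar + 2×camera + 3×radar + 2×relay: mass 46, value 173
- 1×lidar + 3×camera + 3×radar + 1×relay: mass 38, value 169
Best: 173 sci.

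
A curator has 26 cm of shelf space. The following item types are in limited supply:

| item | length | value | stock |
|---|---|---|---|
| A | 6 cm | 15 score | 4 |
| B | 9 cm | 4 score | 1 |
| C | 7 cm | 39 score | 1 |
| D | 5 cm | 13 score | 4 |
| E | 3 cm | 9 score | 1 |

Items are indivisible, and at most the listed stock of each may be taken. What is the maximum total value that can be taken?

Top feasible selections:
- 1×A + 1×C + 2×D + 1×E: length 26, value 89
- 1×C + 3×D + 1×E: length 25, value 87
- 3×A + 1×C: length 25, value 84
- 2×A + 1×C + 1×D: length 24, value 82
Best: 89 score.

89 score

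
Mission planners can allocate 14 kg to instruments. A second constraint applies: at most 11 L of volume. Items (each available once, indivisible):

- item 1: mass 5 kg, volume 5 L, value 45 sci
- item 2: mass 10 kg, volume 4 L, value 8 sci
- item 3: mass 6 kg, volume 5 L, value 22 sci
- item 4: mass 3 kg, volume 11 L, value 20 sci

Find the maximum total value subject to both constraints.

67 sci

Feasible sets respecting both limits:
- item 1+item 3: mass 11, volume 10, value 67
- item 1: mass 5, volume 5, value 45
- item 3: mass 6, volume 5, value 22
Best: 67 sci.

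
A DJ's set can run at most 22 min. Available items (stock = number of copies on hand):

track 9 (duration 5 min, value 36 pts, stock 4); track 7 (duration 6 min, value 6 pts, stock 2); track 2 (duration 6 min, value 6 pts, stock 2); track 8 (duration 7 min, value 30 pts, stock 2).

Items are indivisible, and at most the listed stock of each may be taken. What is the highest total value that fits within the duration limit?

144 pts

Top feasible selections:
- 4×track 9: duration 20, value 144
- 3×track 9 + 1×track 8: duration 22, value 138
Best: 144 pts.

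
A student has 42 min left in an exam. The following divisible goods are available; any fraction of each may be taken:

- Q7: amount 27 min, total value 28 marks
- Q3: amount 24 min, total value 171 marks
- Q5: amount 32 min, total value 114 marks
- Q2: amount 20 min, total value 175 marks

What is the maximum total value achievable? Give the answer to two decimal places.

331.75

Take in order of value per unit:
- Q2 (175/20 per unit): all 20 → value 175, running total 175.00
- Q3 (171/24 per unit): 22 of 24 → value 22×171/24 = 156.7500, running total 331.75
Total 331.75.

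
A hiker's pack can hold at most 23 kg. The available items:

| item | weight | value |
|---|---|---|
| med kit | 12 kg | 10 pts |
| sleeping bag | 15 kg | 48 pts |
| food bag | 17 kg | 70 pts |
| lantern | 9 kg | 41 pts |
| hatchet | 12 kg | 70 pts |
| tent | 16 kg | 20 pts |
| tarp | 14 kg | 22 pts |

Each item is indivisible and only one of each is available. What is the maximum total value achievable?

111 pts

This is a 0/1 knapsack; check combinations near the capacity.
- lantern+hatchet: weight 9+12=21, value 41+70=111
- hatchet: weight 12, value 70
- food bag: weight 17, value 70
- lantern+tarp: weight 9+14=23, value 41+22=63
- med kit+lantern: weight 12+9=21, value 10+41=51
Best: 111 pts.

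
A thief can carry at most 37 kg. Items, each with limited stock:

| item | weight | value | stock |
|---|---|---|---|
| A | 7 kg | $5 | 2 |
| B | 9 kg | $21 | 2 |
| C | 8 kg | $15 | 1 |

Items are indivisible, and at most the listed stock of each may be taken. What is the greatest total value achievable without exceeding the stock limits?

Top feasible selections:
- 1×A + 2×B + 1×C: weight 33, value 62
- 2×B + 1×C: weight 26, value 57
Best: $62.

$62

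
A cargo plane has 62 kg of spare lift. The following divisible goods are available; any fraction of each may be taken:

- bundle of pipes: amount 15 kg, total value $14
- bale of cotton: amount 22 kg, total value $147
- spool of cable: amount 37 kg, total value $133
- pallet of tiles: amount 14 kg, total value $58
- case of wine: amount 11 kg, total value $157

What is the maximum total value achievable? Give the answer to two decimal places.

415.92

Take in order of value per unit:
- case of wine (157/11 per unit): all 11 → value 157, running total 157.00
- bale of cotton (147/22 per unit): all 22 → value 147, running total 304.00
- pallet of tiles (58/14 per unit): all 14 → value 58, running total 362.00
- spool of cable (133/37 per unit): 15 of 37 → value 15×133/37 = 53.9189, running total 415.92
Total 415.92.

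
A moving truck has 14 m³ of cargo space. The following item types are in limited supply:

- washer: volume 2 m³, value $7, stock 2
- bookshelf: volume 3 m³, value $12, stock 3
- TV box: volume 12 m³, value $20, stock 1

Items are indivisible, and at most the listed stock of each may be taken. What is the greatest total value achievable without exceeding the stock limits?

$50

Top feasible selections:
- 2×washer + 3×bookshelf: volume 13, value 50
- 1×washer + 3×bookshelf: volume 11, value 43
- 2×washer + 2×bookshelf: volume 10, value 38
Best: $50.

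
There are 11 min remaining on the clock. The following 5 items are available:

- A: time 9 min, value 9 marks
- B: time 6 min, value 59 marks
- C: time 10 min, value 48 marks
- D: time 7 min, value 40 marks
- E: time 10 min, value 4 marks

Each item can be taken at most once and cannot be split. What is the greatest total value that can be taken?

Check high-value combinations within 11 min:
- B: time 6, value 59
- C: time 10, value 48
- D: time 7, value 40
- A: time 9, value 9
- E: time 10, value 4
Best: 59 marks.

59 marks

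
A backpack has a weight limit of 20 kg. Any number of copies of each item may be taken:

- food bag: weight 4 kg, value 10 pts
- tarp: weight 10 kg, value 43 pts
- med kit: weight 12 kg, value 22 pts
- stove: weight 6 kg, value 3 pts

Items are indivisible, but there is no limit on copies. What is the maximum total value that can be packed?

Best value-per-unit is tarp at 43/10, and filling with it alone uses weight 2×10=20. No mix of the others beats 2×43 = 86.

86 pts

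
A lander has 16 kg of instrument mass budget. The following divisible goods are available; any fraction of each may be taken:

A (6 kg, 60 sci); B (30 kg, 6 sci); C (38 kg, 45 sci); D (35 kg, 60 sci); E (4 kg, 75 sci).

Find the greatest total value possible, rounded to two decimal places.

145.29

Take in order of value per unit:
- E (75/4 per unit): all 4 → value 75, running total 75.00
- A (60/6 per unit): all 6 → value 60, running total 135.00
- D (60/35 per unit): 6 of 35 → value 6×60/35 = 10.2857, running total 145.29
Total 145.29.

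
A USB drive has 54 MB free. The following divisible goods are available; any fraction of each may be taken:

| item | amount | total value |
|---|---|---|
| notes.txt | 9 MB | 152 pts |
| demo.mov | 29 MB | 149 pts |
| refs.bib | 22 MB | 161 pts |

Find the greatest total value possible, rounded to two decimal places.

Take in order of value per unit:
- notes.txt (152/9 per unit): all 9 → value 152, running total 152.00
- refs.bib (161/22 per unit): all 22 → value 161, running total 313.00
- demo.mov (149/29 per unit): 23 of 29 → value 23×149/29 = 118.1724, running total 431.17
Total 431.17.

431.17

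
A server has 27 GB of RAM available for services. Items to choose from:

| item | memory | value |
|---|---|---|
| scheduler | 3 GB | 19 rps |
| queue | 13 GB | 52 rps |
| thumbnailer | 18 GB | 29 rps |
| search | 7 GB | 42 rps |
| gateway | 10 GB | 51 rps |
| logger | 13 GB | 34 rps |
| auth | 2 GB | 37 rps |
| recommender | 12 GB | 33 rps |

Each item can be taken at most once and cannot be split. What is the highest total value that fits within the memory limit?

Check high-value combinations within 27 GB:
- scheduler+queue+search+auth: memory 3+13+7+2=25, value 19+52+42+37=150
- scheduler+search+gateway+auth: memory 3+7+10+2=22, value 19+42+51+37=149
- queue+gateway+auth: memory 13+10+2=25, value 52+51+37=140
- scheduler+gateway+auth+recommender: memory 3+10+2+12=27, value 19+51+37+33=140
Best: 150 rps.

150 rps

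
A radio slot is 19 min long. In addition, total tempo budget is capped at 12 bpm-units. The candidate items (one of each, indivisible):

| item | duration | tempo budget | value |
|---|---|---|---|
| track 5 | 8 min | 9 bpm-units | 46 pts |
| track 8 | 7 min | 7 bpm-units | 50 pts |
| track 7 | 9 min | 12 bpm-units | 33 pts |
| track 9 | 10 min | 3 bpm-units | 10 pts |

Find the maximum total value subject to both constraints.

60 pts

Feasible sets respecting both limits:
- track 8+track 9: duration 17, tempo budget 10, value 60
- track 5+track 9: duration 18, tempo budget 12, value 56
- track 8: duration 7, tempo budget 7, value 50
Best: 60 pts.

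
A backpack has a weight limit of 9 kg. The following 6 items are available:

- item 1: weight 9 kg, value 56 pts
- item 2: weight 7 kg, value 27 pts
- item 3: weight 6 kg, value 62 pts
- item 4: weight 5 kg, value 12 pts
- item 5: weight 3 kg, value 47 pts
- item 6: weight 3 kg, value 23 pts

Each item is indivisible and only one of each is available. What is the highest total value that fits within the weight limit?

109 pts

This is a 0/1 knapsack; check combinations near the capacity.
- item 3+item 5: weight 6+3=9, value 62+47=109
- item 3+item 6: weight 6+3=9, value 62+23=85
- item 5+item 6: weight 3+3=6, value 47+23=70
- item 3: weight 6, value 62
Best: 109 pts.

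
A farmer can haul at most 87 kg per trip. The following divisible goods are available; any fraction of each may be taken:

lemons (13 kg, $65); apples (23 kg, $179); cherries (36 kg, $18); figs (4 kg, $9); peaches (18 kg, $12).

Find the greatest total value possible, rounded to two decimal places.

Take in order of value per unit:
- apples (179/23 per unit): all 23 → value 179, running total 179.00
- lemons (65/13 per unit): all 13 → value 65, running total 244.00
- figs (9/4 per unit): all 4 → value 9, running total 253.00
- peaches (12/18 per unit): all 18 → value 12, running total 265.00
- cherries (18/36 per unit): 29 of 36 → value 29×18/36 = 14.5000, running total 279.50
Total 279.50.

279.50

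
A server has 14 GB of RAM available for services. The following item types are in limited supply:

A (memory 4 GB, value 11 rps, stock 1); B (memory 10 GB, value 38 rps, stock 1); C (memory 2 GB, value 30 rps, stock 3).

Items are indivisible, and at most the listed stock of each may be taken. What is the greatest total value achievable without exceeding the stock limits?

101 rps

Best selections within memory 14 and stock limits:
- 1×A + 3×C: memory 10, value 101
- 1×B + 2×C: memory 14, value 98
Best: 101 rps.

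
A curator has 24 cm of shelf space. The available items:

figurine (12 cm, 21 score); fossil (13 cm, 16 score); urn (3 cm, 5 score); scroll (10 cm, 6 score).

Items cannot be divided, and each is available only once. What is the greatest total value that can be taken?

Check high-value combinations within 24 cm:
- figurine+scroll: length 12+10=22, value 21+6=27
- figurine+urn: length 12+3=15, value 21+5=26
- fossil+scroll: length 13+10=23, value 16+6=22
- figurine: length 12, value 21
Best: 27 score.

27 score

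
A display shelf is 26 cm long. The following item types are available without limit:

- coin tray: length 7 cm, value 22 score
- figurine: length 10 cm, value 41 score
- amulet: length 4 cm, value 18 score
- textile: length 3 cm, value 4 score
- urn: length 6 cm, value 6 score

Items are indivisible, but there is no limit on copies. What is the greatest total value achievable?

113 score

Best value-per-unit is amulet at 18/4; filling with it alone gives 6×18 = 108.
Optimal mix: 1×figurine + 4×amulet → length 26, value 113.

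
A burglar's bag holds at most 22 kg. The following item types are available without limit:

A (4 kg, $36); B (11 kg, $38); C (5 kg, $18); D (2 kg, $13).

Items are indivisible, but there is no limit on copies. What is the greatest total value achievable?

$193

Best value-per-unit is A at 36/4; filling with it alone gives 5×36 = 180.
Optimal mix: 5×A + 1×D → weight 22, value 193.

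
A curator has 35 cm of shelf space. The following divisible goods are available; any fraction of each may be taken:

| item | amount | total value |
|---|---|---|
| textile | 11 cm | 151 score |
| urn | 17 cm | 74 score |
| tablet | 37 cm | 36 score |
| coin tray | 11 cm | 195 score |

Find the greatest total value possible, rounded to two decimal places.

402.59

Take in order of value per unit:
- coin tray (195/11 per unit): all 11 → value 195, running total 195.00
- textile (151/11 per unit): all 11 → value 151, running total 346.00
- urn (74/17 per unit): 13 of 17 → value 13×74/17 = 56.5882, running total 402.59
Total 402.59.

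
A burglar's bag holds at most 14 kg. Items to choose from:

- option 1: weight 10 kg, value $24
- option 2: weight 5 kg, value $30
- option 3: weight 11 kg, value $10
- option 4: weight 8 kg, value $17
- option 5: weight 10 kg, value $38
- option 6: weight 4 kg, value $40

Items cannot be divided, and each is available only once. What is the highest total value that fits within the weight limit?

Check high-value combinations within 14 kg:
- option 5+option 6: weight 10+4=14, value 38+40=78
- option 2+option 6: weight 5+4=9, value 30+40=70
- option 1+option 6: weight 10+4=14, value 24+40=64
Best: $78.

$78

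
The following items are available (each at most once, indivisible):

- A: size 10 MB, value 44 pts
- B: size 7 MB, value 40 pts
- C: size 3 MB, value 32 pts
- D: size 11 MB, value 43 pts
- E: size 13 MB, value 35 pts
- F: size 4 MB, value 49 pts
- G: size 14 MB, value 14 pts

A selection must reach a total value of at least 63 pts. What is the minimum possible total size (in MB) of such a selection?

Subsets with value ≥ 63, sorted by total size:
- C+F: size 7, value 81
- B+C: size 10, value 72
- B+F: size 11, value 89
Minimum size: 7 MB.

7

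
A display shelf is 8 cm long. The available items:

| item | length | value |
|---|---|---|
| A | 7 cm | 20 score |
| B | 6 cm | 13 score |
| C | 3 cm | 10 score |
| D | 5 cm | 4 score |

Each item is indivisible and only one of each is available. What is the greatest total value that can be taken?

Check high-value combinations within 8 cm:
- A: length 7, value 20
- C+D: length 3+5=8, value 10+4=14
- B: length 6, value 13
Best: 20 score.

20 score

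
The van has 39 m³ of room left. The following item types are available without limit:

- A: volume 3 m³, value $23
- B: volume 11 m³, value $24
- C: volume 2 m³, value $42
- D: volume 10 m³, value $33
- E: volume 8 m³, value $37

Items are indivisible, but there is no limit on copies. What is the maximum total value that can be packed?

$798

Best value-per-unit is C at 42/2, and filling with it alone uses volume 19×2=38. No mix of the others beats 19×42 = 798.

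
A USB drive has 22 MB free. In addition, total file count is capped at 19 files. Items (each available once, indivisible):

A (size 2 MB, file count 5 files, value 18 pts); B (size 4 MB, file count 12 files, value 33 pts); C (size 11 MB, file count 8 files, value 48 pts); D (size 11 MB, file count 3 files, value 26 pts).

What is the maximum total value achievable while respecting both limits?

74 pts

Feasible sets respecting both limits:
- C+D: size 22, file count 11, value 74
- A+C: size 13, file count 13, value 66
- B+D: size 15, file count 15, value 59
- A+B: size 6, file count 17, value 51
Best: 74 pts.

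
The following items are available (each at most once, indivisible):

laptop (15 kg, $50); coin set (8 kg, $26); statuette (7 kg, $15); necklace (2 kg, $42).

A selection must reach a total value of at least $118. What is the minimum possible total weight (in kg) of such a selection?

Subsets with value ≥ 118, sorted by total weight:
- laptop+coin set+necklace: weight 25, value 118
- laptop+coin set+statuette+necklace: weight 32, value 133
Minimum weight: 25 kg.

25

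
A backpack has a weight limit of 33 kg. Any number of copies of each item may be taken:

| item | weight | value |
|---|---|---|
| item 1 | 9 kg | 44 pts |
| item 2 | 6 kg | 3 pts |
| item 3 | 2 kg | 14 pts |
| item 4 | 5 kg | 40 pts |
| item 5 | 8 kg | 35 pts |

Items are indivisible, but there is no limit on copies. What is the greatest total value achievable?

256 pts

Best value-per-unit is item 4 at 40/5; filling with it alone gives 6×40 = 240.
Optimal mix: 4×item 3 + 5×item 4 → weight 33, value 256.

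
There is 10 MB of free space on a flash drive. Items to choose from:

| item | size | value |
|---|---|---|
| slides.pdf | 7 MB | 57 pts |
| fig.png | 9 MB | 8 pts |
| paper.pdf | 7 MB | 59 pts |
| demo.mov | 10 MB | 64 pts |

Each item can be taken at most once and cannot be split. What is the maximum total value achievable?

64 pts

Check high-value combinations within 10 MB:
- demo.mov: size 10, value 64
- paper.pdf: size 7, value 59
- slides.pdf: size 7, value 57
- fig.png: size 9, value 8
Best: 64 pts.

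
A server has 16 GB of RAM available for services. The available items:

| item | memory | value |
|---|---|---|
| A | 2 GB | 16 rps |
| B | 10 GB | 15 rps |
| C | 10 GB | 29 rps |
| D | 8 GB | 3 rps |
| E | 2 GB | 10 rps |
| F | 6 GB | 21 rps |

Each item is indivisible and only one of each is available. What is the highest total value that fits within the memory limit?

55 rps

Check high-value combinations within 16 GB:
- A+C+E: memory 2+10+2=14, value 16+29+10=55
- C+F: memory 10+6=16, value 29+21=50
- A+E+F: memory 2+2+6=10, value 16+10+21=47
Best: 55 rps.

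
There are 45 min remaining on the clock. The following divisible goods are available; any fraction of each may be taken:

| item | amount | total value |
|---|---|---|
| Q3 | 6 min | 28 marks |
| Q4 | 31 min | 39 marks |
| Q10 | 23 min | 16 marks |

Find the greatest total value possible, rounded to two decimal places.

72.57

Take in order of value per unit:
- Q3 (28/6 per unit): all 6 → value 28, running total 28.00
- Q4 (39/31 per unit): all 31 → value 39, running total 67.00
- Q10 (16/23 per unit): 8 of 23 → value 8×16/23 = 5.5652, running total 72.57
Total 72.57.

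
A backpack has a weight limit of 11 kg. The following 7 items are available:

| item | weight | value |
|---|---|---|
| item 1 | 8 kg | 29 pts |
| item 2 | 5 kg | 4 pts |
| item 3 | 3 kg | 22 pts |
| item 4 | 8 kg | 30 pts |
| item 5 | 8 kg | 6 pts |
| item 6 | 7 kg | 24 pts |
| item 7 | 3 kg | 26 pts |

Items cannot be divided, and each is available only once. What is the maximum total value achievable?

56 pts

Check high-value combinations within 11 kg:
- item 4+item 7: weight 8+3=11, value 30+26=56
- item 1+item 7: weight 8+3=11, value 29+26=55
- item 3+item 4: weight 3+8=11, value 22+30=52
Best: 56 pts.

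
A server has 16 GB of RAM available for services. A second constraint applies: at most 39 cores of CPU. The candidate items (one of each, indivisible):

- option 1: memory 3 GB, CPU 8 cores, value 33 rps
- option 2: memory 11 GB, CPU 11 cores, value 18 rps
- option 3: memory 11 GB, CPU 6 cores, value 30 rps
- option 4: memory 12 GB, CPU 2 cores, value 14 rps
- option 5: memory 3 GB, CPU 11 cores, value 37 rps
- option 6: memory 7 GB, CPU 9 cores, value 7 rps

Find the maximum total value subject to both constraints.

77 rps

Feasible sets respecting both limits:
- option 1+option 5+option 6: memory 13, CPU 28, value 77
- option 1+option 5: memory 6, CPU 19, value 70
- option 3+option 5: memory 14, CPU 17, value 67
Best: 77 rps.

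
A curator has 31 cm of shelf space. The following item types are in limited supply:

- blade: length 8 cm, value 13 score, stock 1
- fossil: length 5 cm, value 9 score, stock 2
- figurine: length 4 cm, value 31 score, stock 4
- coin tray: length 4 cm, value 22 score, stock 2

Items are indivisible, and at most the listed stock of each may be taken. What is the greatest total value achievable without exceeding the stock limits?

Best selections within length 31 and stock limits:
- 1×fossil + 4×figurine + 2×coin tray: length 29, value 177
- 4×figurine + 2×coin tray: length 24, value 168
Best: 177 score.

177 score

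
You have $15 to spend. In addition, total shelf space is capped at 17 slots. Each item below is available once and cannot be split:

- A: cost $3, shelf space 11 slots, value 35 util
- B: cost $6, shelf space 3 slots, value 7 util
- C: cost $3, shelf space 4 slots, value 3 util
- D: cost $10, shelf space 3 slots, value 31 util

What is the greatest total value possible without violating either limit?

Feasible sets respecting both limits:
- A+D: cost 13, shelf space 14, value 66
- A+B: cost 9, shelf space 14, value 42
- A+C: cost 6, shelf space 15, value 38
- A: cost 3, shelf space 11, value 35
Best: 66 util.

66 util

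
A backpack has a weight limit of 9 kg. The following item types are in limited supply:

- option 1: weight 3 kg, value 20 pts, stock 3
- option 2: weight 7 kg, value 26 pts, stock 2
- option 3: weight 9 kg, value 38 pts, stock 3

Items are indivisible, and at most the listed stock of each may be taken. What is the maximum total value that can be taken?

60 pts

Top feasible selections:
- 3×option 1: weight 9, value 60
- 2×option 1: weight 6, value 40
Best: 60 pts.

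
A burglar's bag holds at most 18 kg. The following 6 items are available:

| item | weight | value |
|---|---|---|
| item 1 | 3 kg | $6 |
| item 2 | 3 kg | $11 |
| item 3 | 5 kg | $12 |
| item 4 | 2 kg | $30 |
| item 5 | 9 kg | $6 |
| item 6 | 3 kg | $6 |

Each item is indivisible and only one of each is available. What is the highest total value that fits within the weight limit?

$65

Check high-value combinations within 18 kg:
- item 1+item 2+item 3+item 4+item 6: weight 3+3+5+2+3=16, value 6+11+12+30+6=65
- item 1+item 2+item 3+item 4: weight 3+3+5+2=13, value 6+11+12+30=59
- item 2+item 3+item 4+item 6: weight 3+5+2+3=13, value 11+12+30+6=59
- item 1+item 3+item 4+item 6: weight 3+5+2+3=13, value 6+12+30+6=54
- item 2+item 3+item 4: weight 3+5+2=10, value 11+12+30=53
Best: $65.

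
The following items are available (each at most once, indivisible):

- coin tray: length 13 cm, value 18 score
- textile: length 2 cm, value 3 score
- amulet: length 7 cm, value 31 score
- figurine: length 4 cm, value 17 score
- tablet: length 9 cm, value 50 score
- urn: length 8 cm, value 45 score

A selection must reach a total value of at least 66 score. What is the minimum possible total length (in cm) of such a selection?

Subsets with value ≥ 66, sorted by total length:
- figurine+tablet: length 13, value 67
- amulet+urn: length 15, value 76
Minimum length: 13 cm.

13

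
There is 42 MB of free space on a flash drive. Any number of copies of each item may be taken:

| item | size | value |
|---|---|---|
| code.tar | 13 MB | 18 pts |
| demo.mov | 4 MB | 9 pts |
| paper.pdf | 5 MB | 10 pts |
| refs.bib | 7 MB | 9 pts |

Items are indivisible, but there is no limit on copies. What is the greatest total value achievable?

Best value-per-unit is demo.mov at 9/4; filling with it alone gives 10×9 = 90.
Optimal mix: 8×demo.mov + 2×paper.pdf → size 42, value 92.

92 pts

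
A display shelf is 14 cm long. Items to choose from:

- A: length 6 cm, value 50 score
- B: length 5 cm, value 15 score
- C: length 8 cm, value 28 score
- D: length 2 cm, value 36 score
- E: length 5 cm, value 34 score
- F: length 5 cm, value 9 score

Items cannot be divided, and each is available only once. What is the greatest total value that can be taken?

Check high-value combinations within 14 cm:
- A+D+E: length 6+2+5=13, value 50+36+34=120
- A+B+D: length 6+5+2=13, value 50+15+36=101
- A+D+F: length 6+2+5=13, value 50+36+9=95
Best: 120 score.

120 score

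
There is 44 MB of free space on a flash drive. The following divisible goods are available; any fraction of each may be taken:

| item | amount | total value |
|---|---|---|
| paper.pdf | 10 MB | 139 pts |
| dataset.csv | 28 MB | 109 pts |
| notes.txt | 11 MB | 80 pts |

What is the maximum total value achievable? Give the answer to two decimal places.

308.54

Take in order of value per unit:
- paper.pdf (139/10 per unit): all 10 → value 139, running total 139.00
- notes.txt (80/11 per unit): all 11 → value 80, running total 219.00
- dataset.csv (109/28 per unit): 23 of 28 → value 23×109/28 = 89.5357, running total 308.54
Total 308.54.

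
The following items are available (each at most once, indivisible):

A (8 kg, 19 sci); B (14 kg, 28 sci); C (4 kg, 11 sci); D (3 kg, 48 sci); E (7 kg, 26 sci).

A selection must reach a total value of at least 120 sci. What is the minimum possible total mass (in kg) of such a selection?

Subsets with value ≥ 120, sorted by total mass:
- A+B+D+E: mass 32, value 121
- A+B+C+D+E: mass 36, value 132
Minimum mass: 32 kg.

32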